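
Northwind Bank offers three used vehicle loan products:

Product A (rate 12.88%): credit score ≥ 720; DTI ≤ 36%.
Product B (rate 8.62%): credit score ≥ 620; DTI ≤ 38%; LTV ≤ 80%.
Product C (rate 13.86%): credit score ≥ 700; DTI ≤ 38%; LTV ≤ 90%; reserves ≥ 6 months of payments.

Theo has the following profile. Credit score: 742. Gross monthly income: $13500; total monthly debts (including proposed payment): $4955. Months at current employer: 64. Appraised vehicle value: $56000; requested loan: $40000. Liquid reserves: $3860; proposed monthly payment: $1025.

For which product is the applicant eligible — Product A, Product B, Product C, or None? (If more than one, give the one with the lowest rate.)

DTI = 4,955/13,500 = 36.7%.
LTV = 40,000/56,000 = 71.4%.
Reserves = 3,860/1,025 = 3.8 months.
Product A: score 742 ≥ 720; DTI 36.7% > 36% → does not qualify.
Product B: score 742 ≥ 620; DTI 36.7% ≤ 38%; LTV 71.4% ≤ 80% → qualifies.
Product C: score 742 ≥ 700; DTI 36.7% ≤ 38%; LTV 71.4% ≤ 90%; reserves 3.8 < 6 mo → does not qualify.

Product B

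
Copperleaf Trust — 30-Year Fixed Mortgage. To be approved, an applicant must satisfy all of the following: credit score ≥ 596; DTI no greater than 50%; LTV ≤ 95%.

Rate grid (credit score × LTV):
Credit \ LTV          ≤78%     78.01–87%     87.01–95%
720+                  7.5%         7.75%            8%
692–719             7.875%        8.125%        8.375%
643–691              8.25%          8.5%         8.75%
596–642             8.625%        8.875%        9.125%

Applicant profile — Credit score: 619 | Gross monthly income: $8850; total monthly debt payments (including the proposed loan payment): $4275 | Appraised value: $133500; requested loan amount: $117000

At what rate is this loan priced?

Credit score 619 ≥ 596; DTI: 4,275 ÷ 8,850 = 48.3%, within the 50% cap
Loan-to-value = 117,000/133,500 = 87.6% — pass (95% max)
Row: 619 falls in 596–642. Column: 87.6% falls in 87.01–95%. Rate = 9.125%.

9.125%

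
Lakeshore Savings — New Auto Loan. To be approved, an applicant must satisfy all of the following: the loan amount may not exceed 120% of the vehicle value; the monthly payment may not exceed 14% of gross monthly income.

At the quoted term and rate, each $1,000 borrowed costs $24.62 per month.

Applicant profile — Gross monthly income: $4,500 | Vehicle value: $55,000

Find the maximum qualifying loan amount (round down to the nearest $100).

$25,500

Payment cap: 14% × $4,500 = $630/month.
At $24.62 per $1,000, that supports 630/24.62 × 1,000 ≈ $25,588 → $25,500.
LTV cap: 120% × $55,000 = $66,000 → $66,000.
Binding constraint: payment-to-income.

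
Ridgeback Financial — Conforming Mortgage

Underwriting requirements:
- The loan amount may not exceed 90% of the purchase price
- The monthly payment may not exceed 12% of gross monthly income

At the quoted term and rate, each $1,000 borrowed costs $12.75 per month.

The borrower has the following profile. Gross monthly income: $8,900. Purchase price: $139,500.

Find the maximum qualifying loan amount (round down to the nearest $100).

Payment cap: 12% × $8,900 = $1,068/month.
At $12.75 per $1,000, that supports 1,068/12.75 × 1,000 ≈ $83,764 → $83,700.
LTV cap: 90% × $139,500 = $125,550 → $125,500.
Binding constraint: payment-to-income.

$83,700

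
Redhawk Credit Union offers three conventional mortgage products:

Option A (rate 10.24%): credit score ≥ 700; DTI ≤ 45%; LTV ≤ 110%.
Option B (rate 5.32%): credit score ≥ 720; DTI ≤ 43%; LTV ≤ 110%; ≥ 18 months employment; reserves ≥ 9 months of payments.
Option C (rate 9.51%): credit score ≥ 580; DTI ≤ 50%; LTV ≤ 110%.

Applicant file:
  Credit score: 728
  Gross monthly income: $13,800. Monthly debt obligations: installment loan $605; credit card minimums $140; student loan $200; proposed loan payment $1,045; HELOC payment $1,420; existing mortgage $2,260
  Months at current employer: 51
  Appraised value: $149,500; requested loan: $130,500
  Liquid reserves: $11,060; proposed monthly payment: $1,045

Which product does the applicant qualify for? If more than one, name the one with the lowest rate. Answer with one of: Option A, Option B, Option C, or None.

Total debts = (605 + 140 + 200 + 1,045 + 1,420 + 2,260) = 5,670; DTI = 5,670/13,800 = 41.1%.
LTV = 130,500/149,500 = 87.3%.
Reserves = 11,060/1,045 = 10.6 months.
Option A: score 728 ≥ 700; DTI 41.1% ≤ 45%; LTV 87.3% ≤ 110% → qualifies.
Option B: score 728 ≥ 720; DTI 41.1% ≤ 43%; LTV 87.3% ≤ 110%; employment 51 ≥ 18 mo; reserves 10.6 ≥ 9 mo → qualifies.
Option C: score 728 ≥ 580; DTI 41.1% ≤ 50%; LTV 87.3% ≤ 110% → qualifies.
Qualifying: Option A, Option B, Option C. Lowest rate is 5.32% → Option B.

Option B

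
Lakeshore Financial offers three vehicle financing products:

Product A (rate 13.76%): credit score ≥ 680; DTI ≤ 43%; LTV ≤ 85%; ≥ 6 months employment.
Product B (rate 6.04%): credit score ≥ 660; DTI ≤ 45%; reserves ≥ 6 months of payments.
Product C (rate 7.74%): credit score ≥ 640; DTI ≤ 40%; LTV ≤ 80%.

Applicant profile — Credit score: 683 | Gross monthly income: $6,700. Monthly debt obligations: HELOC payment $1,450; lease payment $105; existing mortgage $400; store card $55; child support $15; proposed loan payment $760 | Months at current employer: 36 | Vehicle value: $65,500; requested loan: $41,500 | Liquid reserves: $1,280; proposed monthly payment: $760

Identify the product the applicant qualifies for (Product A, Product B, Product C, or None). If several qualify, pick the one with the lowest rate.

Product A

Total debts = (1,450 + 105 + 400 + 55 + 15 + 760) = 2,785; DTI = 2,785/6,700 = 41.6%.
LTV = 41,500/65,500 = 63.4%.
Reserves = 1,280/760 = 1.7 months.
Product A: score 683 ≥ 680; DTI 41.6% ≤ 43%; LTV 63.4% ≤ 85%; employment 36 ≥ 6 mo → qualifies.
Product B: score 683 ≥ 660; DTI 41.6% ≤ 45%; reserves 1.7 < 6 mo → does not qualify.
Product C: score 683 ≥ 640; DTI 41.6% > 40%; LTV 63.4% ≤ 80% → does not qualify.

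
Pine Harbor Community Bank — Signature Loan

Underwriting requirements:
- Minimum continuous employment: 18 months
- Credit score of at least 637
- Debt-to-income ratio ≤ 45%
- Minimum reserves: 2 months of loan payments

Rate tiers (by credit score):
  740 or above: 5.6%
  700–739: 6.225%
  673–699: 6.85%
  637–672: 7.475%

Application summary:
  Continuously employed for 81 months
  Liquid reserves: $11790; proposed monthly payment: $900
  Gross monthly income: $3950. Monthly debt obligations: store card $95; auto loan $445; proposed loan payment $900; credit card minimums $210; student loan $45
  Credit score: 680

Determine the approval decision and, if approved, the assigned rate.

Approved at 6.85%

Credit score 680 ≥ 637 (meets minimum)
Employment 81 ≥ 18 months
Reserves: 11,790 ÷ 900 = 13.1 months (meets 2-month minimum)
Total monthly debts = (95 + 445 + 900 + 210 + 45) = 1,695. DTI: 1,695 ÷ 3,950 = 42.9%, within the 45% cap
All requirements met. Score 680 falls in the 673–699 tier → 6.85%.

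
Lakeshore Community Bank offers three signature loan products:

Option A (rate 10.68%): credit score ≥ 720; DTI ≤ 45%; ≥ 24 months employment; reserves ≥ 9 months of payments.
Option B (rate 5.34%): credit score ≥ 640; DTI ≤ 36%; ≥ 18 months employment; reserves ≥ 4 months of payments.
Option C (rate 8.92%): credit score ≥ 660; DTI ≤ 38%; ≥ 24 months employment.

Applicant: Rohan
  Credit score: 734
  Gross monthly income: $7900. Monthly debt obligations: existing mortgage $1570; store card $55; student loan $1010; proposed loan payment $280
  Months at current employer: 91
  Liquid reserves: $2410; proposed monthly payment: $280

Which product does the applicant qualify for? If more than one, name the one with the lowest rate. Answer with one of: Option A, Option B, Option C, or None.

Option C

Total debts = (1,570 + 55 + 1,010 + 280) = 2,915; DTI = 2,915/7,900 = 36.9%.
Reserves = 2,410/280 = 8.6 months.
Option A: score 734 ≥ 720; DTI 36.9% ≤ 45%; employment 91 ≥ 24 mo; reserves 8.6 < 9 mo → does not qualify.
Option B: score 734 ≥ 640; DTI 36.9% > 36%; employment 91 ≥ 18 mo; reserves 8.6 ≥ 4 mo → does not qualify.
Option C: score 734 ≥ 660; DTI 36.9% ≤ 38%; employment 91 ≥ 24 mo → qualifies.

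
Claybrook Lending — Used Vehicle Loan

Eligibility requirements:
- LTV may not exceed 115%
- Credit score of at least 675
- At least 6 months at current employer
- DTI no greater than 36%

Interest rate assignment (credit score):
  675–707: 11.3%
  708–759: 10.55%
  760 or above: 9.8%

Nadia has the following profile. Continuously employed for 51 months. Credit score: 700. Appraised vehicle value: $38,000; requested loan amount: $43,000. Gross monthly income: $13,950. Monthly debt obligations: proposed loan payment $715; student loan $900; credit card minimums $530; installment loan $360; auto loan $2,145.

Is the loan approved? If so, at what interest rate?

Approved at 11.3%

Credit score 700 ≥ 675 (meets minimum)
LTV = 43,000/38,000 = 113.2% ≤ 115%
Total monthly debts = (715 + 900 + 530 + 360 + 2,145) = 4,650. DTI = 4,650/13,950 = 33.3% ≤ 36%
Employment 51 ≥ 6 months
All requirements met. Score 700 falls in the 675–707 tier → 11.3%.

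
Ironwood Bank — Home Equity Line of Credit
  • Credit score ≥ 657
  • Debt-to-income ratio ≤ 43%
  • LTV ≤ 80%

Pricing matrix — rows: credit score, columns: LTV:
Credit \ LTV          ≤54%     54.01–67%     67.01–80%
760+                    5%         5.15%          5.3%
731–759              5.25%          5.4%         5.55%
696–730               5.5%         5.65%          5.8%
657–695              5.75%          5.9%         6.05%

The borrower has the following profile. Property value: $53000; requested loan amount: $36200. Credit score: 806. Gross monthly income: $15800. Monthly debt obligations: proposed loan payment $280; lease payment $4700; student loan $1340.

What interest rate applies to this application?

5.3%

Credit score 806 ≥ 657; Total monthly debts = (280 + 4,700 + 1,340) = 6,320. DTI = 6,320/15,800 = 40% ≤ 43%
LTV: 36,200 ÷ 53,000 = 68.3%, within 80% cap
Row: 806 falls in 760+. Column: 68.3% falls in 67.01–80%. Rate = 5.3%.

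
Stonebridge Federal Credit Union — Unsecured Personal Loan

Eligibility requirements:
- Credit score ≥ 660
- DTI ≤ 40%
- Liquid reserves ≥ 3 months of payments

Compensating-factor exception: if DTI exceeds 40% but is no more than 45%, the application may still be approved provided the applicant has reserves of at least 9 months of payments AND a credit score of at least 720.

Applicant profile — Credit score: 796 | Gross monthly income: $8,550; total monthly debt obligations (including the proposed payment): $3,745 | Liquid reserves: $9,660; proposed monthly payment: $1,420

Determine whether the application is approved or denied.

Denied

Credit score 796 ≥ 660 (meets base)
DTI = 3,745/8,550 = 43.8% > 40% — standard DTI limit exceeded.
Reserves: 9,660 ÷ 1,420 = 6.8 months (meets 3-month minimum)
43.8% falls in the override range (40%–45%), so the compensating-factor test applies.
Reserves 6.8 < 9 months; credit score 796 ≥ 720.
Override conditions not both satisfied; exception does not apply.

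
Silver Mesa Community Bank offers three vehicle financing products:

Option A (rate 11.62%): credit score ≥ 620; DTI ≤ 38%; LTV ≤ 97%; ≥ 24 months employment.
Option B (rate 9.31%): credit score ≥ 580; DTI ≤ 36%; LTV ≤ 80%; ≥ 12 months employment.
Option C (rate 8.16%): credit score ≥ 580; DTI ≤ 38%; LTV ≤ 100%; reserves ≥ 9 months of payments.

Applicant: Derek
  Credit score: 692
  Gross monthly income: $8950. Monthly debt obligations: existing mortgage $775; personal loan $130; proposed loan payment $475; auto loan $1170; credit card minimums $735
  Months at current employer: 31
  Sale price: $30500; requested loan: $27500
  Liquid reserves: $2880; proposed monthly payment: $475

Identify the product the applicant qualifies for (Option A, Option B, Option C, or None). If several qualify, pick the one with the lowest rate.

Option A

Total debts = (775 + 130 + 475 + 1,170 + 735) = 3,285; DTI = 3,285/8,950 = 36.7%.
LTV = 27,500/30,500 = 90.2%.
Reserves = 2,880/475 = 6.1 months.
Option A: score 692 ≥ 620; DTI 36.7% ≤ 38%; LTV 90.2% ≤ 97%; employment 31 ≥ 24 mo → qualifies.
Option B: score 692 ≥ 580; DTI 36.7% > 36%; LTV 90.2% > 80%; employment 31 ≥ 12 mo → does not qualify.
Option C: score 692 ≥ 580; DTI 36.7% ≤ 38%; LTV 90.2% ≤ 100%; reserves 6.1 < 9 mo → does not qualify.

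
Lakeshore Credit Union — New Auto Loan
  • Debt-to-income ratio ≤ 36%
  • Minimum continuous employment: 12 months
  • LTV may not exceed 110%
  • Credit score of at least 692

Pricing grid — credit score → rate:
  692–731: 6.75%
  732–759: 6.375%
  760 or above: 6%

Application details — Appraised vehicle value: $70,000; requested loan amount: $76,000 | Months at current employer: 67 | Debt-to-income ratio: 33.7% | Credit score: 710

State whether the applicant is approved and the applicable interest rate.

Credit score 710 ≥ 692 (meets minimum)
Employment 67 ≥ 12 months
DTI 33.7% ≤ 36%
LTV = 76,000/70,000 = 108.6% ≤ 110%
All requirements met. Score 710 falls in the 692–731 tier → 6.75%.

Approved at 6.75%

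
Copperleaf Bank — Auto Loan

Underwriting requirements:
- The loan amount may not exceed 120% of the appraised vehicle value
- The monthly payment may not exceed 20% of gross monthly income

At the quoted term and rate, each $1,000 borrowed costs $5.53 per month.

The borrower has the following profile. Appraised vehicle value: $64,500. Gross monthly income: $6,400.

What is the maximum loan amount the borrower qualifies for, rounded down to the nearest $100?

$77,400

Payment cap: 20% × $6,400 = $1,280/month.
At $5.53 per $1,000, that supports 1,280/5.53 × 1,000 ≈ $231,464 → $231,400.
LTV cap: 120% × $64,500 = $77,400 → $77,400.
Binding constraint: loan-to-value.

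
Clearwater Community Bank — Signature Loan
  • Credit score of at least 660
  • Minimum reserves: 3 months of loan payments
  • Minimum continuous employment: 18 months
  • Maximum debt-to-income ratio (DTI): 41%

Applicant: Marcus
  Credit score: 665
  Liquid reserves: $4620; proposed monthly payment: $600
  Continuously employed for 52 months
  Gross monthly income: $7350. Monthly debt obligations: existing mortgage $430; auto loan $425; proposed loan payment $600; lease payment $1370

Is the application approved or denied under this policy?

Approved

Credit score 665 ≥ 660 (meets)
Reserves: 4,620 ÷ 600 = 7.7 months (meets 3-month minimum)
Employment 52 ≥ 18 months
Total monthly debts = (430 + 425 + 600 + 1,370) = 2,825. Debt-to-income = 2,825/7,350 = 38.4% — meets 41% limit
All criteria satisfied.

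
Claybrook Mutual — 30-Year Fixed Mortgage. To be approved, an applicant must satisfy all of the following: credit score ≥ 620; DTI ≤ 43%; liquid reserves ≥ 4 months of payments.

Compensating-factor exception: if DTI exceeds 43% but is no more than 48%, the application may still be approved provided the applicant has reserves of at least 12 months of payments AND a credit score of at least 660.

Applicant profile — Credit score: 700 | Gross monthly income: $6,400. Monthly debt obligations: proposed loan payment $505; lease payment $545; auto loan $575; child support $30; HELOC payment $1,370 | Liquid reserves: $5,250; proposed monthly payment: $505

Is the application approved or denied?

Credit score 700 ≥ 620 (meets base)
Total debts = (505 + 545 + 575 + 30 + 1,370) = 3,025. DTI = 3,025/6,400 = 47.3% > 43% — standard DTI limit exceeded.
Reserves: 5,250 ÷ 505 = 10.4 months (meets 4-month minimum)
DTI 47.3% is within the 43%–48% exception band; checking compensating factors.
Override check — reserves: 10.4 mo (short of 12); score: 700 (ok).
Compensating-factor requirement not fully met.

Denied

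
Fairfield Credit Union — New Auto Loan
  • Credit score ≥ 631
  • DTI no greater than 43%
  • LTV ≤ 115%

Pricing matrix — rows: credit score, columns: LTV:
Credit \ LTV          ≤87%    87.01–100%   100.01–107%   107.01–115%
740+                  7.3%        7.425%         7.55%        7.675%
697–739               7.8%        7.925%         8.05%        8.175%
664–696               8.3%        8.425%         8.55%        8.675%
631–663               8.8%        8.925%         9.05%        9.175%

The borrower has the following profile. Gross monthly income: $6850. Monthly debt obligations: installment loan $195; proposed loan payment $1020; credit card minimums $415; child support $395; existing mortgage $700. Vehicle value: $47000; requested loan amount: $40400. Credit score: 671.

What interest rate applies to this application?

8.3%

Credit score 671 ≥ 631; Total monthly debts = (195 + 1,020 + 415 + 395 + 700) = 2,725. DTI: 2,725 ÷ 6,850 = 39.8%, within the 43% cap
Loan-to-value = 40,400/47,000 = 86% — pass (115% max)
Credit 671 → row 664–696; LTV 86% → column ≤87%. Grid cell → 8.3%.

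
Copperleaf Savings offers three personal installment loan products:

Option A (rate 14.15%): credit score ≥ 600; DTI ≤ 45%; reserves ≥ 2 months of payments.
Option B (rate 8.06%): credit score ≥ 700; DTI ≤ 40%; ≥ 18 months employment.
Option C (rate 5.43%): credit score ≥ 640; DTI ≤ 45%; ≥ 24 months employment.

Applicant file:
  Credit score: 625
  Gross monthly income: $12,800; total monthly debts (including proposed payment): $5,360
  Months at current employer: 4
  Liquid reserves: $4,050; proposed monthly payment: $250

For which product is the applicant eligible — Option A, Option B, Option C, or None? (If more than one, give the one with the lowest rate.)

DTI = 5,360/12,800 = 41.9%.
Reserves = 4,050/250 = 16.2 months.
Option A: score 625 ≥ 600; DTI 41.9% ≤ 45%; reserves 16.2 ≥ 2 mo → qualifies.
Option B: score 625 < 700; DTI 41.9% > 40%; employment 4 < 18 mo → does not qualify.
Option C: score 625 < 640; DTI 41.9% ≤ 45%; employment 4 < 24 mo → does not qualify.

Option A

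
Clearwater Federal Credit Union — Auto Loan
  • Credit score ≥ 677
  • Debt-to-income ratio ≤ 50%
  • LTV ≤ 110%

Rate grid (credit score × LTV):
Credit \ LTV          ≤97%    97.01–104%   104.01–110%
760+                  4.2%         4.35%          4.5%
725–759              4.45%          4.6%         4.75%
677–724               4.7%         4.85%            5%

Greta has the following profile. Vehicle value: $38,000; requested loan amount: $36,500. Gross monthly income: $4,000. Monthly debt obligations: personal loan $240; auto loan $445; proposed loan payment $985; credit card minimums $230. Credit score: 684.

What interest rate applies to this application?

Credit score 684 ≥ 677; Total monthly debts = (240 + 445 + 985 + 230) = 1,900. DTI = 1,900/4,000 = 47.5% ≤ 50%
LTV = 36,500/38,000 = 96.1% ≤ 110%
Score 684 is in the 677–724 band; LTV 96.1% is in the ≤97% band → 4.7%.

4.7%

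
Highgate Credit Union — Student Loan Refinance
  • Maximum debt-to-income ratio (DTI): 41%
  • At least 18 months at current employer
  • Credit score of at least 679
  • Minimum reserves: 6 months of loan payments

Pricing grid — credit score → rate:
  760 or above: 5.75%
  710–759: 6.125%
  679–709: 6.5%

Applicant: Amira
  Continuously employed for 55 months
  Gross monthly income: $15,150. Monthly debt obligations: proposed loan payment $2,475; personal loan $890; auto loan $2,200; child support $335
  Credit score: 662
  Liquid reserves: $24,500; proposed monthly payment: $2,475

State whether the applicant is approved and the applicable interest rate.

Denied

Credit score 662 < 679 (below minimum)
Total monthly debts = (2,475 + 890 + 2,200 + 335) = 5,900. DTI = 5,900/15,150 = 38.9% ≤ 41%
Reserves: 24,500 ÷ 2,475 = 9.9 months (meets 6-month minimum)
Employment 55 ≥ 18 months
Not all requirements met → denied.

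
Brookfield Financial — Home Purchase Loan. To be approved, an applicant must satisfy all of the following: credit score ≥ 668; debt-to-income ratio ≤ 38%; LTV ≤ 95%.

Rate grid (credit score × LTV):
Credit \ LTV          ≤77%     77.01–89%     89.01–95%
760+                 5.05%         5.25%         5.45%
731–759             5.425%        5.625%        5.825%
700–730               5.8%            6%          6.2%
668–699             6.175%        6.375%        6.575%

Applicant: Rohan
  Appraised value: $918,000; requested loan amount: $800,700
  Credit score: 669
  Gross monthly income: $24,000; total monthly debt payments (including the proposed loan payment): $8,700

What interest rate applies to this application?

Credit score 669 ≥ 668; DTI = 8,700/24,000 = 36.2% ≤ 38%
LTV: 800,700 ÷ 918,000 = 87.2%, within 95% cap
Score 669 is in the 668–699 band; LTV 87.2% is in the 77.01–89% band → 6.375%.

6.375%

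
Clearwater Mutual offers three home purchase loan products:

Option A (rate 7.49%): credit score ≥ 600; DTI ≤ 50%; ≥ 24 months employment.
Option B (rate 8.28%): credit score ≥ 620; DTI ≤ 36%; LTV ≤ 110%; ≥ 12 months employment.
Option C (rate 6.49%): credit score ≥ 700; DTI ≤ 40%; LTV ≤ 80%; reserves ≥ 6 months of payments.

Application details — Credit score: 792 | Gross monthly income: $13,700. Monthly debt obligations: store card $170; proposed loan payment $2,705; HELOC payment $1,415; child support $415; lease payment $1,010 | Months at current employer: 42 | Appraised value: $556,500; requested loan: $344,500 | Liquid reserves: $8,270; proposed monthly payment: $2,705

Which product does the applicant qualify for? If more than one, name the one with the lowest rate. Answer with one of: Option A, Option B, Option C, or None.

Total debts = (170 + 2,705 + 1,415 + 415 + 1,010) = 5,715; DTI = 5,715/13,700 = 41.7%.
LTV = 344,500/556,500 = 61.9%.
Reserves = 8,270/2,705 = 3.1 months.
Option A: score 792 ≥ 600; DTI 41.7% ≤ 50%; employment 42 ≥ 24 mo → qualifies.
Option B: score 792 ≥ 620; DTI 41.7% > 36%; LTV 61.9% ≤ 110%; employment 42 ≥ 12 mo → does not qualify.
Option C: score 792 ≥ 700; DTI 41.7% > 40%; LTV 61.9% ≤ 80%; reserves 3.1 < 6 mo → does not qualify.

Option A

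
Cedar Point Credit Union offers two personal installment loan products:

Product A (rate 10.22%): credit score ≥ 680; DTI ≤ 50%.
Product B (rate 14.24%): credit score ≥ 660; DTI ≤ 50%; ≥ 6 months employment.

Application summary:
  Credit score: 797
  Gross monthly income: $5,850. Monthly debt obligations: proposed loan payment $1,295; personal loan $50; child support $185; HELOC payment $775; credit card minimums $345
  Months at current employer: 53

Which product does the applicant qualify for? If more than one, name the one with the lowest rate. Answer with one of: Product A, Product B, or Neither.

Product A

Total debts = (1,295 + 50 + 185 + 775 + 345) = 2,650; DTI = 2,650/5,850 = 45.3%.
Product A: score 797 ≥ 680; DTI 45.3% ≤ 50% → qualifies.
Product B: score 797 ≥ 660; DTI 45.3% ≤ 50%; employment 53 ≥ 6 mo → qualifies.
Qualifying: Product A, Product B. Lowest rate is 10.22% → Product A.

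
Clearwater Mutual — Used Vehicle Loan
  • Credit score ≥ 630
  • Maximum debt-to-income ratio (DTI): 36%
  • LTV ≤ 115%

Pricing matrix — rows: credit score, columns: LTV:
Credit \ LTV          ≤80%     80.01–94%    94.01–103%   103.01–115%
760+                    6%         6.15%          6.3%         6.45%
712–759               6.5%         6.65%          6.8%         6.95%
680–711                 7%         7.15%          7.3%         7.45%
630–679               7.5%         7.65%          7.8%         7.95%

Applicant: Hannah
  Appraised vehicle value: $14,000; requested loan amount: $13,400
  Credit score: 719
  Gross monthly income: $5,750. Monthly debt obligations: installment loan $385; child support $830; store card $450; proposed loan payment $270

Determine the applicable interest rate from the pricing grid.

Credit score 719 ≥ 630; Total monthly debts = (385 + 830 + 450 + 270) = 1,935. DTI: 1,935 ÷ 5,750 = 33.7%, within the 36% cap
LTV: 13,400 ÷ 14,000 = 95.7%, within 115% cap
Row: 719 falls in 712–759. Column: 95.7% falls in 94.01–103%. Rate = 6.8%.

6.8%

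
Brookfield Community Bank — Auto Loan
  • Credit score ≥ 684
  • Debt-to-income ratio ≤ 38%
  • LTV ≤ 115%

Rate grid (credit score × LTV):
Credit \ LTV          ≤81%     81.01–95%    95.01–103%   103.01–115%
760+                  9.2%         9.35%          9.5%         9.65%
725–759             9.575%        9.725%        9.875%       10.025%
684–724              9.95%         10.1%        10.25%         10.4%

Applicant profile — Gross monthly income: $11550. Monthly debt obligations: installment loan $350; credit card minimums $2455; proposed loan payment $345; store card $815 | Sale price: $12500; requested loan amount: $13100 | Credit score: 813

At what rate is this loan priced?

Credit score 813 ≥ 684; Total monthly debts = (350 + 2,455 + 345 + 815) = 3,965. DTI = 3,965/11,550 = 34.3% ≤ 38%
LTV: 13,100 ÷ 12,500 = 104.8%, within 115% cap
Score 813 is in the 760+ band; LTV 104.8% is in the 103.01–115% band → 9.65%.

9.65%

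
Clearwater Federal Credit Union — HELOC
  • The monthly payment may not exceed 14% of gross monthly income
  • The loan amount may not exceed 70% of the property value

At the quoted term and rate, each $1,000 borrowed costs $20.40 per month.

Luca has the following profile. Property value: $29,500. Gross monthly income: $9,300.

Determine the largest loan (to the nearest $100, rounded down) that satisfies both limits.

$20,600

Payment cap: 14% × $9,300 = $1,302/month.
At $20.40 per $1,000, that supports 1,302/20.40 × 1,000 ≈ $63,823 → $63,800.
LTV cap: 70% × $29,500 = $20,650 → $20,600.
Binding constraint: loan-to-value.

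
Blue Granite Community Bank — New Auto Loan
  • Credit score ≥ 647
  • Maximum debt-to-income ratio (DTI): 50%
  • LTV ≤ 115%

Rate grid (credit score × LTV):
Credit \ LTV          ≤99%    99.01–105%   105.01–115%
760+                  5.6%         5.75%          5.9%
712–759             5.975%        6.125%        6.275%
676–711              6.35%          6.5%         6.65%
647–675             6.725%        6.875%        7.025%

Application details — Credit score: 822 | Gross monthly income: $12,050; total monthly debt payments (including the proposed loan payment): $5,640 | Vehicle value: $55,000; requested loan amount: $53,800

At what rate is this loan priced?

Credit score 822 ≥ 647; DTI = 5,640/12,050 = 46.8% ≤ 50%
LTV: 53,800 ÷ 55,000 = 97.8%, within 115% cap
Row: 822 falls in 760+. Column: 97.8% falls in ≤99%. Rate = 5.6%.

5.6%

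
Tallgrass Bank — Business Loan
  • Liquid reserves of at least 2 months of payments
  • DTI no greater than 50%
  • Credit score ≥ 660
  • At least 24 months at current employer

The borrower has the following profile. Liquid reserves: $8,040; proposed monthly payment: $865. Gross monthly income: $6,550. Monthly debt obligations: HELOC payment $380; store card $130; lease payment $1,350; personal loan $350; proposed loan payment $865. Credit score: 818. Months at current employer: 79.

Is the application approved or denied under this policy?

Reserves: 8,040 ÷ 865 = 9.3 months (meets 2-month minimum)
Total monthly debts = (380 + 130 + 1,350 + 350 + 865) = 3,075. Debt-to-income = 3,075/6,550 = 46.9% — meets 50% limit
Credit score 818 ≥ 660 (meets)
Employment 79 ≥ 24 months
All criteria satisfied.

Approved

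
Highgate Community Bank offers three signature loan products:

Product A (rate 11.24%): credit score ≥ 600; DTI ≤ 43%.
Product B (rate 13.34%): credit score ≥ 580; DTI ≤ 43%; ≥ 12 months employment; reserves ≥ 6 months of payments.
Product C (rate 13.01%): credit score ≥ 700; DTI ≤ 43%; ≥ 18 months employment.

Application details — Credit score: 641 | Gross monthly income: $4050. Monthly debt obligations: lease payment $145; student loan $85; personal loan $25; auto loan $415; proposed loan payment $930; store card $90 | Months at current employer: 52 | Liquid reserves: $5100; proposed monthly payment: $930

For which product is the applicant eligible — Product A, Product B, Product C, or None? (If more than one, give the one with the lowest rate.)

Total debts = (145 + 85 + 25 + 415 + 930 + 90) = 1,690; DTI = 1,690/4,050 = 41.7%.
Reserves = 5,100/930 = 5.5 months.
Product A: score 641 ≥ 600; DTI 41.7% ≤ 43% → qualifies.
Product B: score 641 ≥ 580; DTI 41.7% ≤ 43%; employment 52 ≥ 12 mo; reserves 5.5 < 6 mo → does not qualify.
Product C: score 641 < 700; DTI 41.7% ≤ 43%; employment 52 ≥ 18 mo → does not qualify.

Product A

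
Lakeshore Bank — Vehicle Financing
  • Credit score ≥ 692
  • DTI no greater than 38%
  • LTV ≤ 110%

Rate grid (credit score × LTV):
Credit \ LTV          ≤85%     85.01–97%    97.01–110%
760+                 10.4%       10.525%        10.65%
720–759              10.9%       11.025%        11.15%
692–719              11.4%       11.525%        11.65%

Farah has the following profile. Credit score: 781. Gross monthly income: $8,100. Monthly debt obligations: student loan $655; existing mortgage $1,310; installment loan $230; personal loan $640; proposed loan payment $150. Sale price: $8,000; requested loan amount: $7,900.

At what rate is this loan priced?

10.65%

Credit score 781 ≥ 692; Total monthly debts = (655 + 1,310 + 230 + 640 + 150) = 2,985. DTI = 2,985/8,100 = 36.9% ≤ 38%
Loan-to-value = 7,900/8,000 = 98.8% — pass (110% max)
Score 781 is in the 760+ band; LTV 98.8% is in the 97.01–110% band → 10.65%.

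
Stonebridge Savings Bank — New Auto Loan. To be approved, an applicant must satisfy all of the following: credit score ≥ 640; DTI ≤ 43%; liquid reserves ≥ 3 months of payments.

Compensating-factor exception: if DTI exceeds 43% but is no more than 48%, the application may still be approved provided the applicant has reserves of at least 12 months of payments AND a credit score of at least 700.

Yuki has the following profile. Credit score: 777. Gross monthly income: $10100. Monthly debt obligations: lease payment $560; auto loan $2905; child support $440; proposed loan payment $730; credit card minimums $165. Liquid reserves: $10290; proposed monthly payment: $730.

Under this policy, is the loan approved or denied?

Approved

Credit score 777 ≥ 640 (meets base)
Total debts = (560 + 2,905 + 440 + 730 + 165) = 4,800. DTI: 4,800 ÷ 10,100 = 47.5%, over the 43% base limit.
Reserves = 10,290/730 = 14.1 months ≥ 3
47.5% falls in the override range (43%–48%), so the compensating-factor test applies.
Override check — reserves: 14.1 mo (ok); score: 777 (ok).
Both compensating conditions met → exception applies.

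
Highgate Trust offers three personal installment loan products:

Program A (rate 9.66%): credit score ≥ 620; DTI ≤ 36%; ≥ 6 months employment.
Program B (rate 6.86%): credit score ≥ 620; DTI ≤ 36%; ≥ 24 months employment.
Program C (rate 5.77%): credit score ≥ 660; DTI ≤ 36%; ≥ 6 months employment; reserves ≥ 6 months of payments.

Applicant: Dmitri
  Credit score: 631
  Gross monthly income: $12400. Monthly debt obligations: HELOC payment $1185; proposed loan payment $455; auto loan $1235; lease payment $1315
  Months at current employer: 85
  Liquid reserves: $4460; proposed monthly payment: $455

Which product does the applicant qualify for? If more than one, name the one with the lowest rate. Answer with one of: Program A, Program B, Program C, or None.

Total debts = (1,185 + 455 + 1,235 + 1,315) = 4,190; DTI = 4,190/12,400 = 33.8%.
Reserves = 4,460/455 = 9.8 months.
Program A: score 631 ≥ 620; DTI 33.8% ≤ 36%; employment 85 ≥ 6 mo → qualifies.
Program B: score 631 ≥ 620; DTI 33.8% ≤ 36%; employment 85 ≥ 24 mo → qualifies.
Program C: score 631 < 660; DTI 33.8% ≤ 36%; employment 85 ≥ 6 mo; reserves 9.8 ≥ 6 mo → does not qualify.
Qualifying: Program A, Program B. Lowest rate is 6.86% → Program B.

Program B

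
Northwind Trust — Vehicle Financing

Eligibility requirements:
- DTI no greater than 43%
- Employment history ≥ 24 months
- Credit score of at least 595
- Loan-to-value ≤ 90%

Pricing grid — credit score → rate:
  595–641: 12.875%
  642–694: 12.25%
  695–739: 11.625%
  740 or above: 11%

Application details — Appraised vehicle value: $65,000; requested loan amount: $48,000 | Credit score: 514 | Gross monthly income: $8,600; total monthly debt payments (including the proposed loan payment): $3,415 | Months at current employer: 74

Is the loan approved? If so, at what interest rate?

Denied

Credit score 514 < 595 (below minimum)
DTI = 3,415/8,600 = 39.7% ≤ 43%
Loan-to-value = 48,000/65,000 = 73.8% — pass (90% max)
Employment 74 ≥ 24 months
Not all requirements met → denied.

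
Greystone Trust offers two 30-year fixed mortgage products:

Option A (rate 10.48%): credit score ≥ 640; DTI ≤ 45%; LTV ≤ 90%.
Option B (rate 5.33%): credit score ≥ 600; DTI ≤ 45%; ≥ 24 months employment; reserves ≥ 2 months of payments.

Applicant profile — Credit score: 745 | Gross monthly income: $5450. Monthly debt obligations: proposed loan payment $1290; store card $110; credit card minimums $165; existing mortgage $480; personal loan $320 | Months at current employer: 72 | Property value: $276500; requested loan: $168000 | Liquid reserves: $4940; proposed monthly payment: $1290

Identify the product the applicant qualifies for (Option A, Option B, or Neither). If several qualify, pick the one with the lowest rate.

Total debts = (1,290 + 110 + 165 + 480 + 320) = 2,365; DTI = 2,365/5,450 = 43.4%.
LTV = 168,000/276,500 = 60.8%.
Reserves = 4,940/1,290 = 3.8 months.
Option A: score 745 ≥ 640; DTI 43.4% ≤ 45%; LTV 60.8% ≤ 90% → qualifies.
Option B: score 745 ≥ 600; DTI 43.4% ≤ 45%; employment 72 ≥ 24 mo; reserves 3.8 ≥ 2 mo → qualifies.
Qualifying: Option A, Option B. Lowest rate is 5.33% → Option B.

Option B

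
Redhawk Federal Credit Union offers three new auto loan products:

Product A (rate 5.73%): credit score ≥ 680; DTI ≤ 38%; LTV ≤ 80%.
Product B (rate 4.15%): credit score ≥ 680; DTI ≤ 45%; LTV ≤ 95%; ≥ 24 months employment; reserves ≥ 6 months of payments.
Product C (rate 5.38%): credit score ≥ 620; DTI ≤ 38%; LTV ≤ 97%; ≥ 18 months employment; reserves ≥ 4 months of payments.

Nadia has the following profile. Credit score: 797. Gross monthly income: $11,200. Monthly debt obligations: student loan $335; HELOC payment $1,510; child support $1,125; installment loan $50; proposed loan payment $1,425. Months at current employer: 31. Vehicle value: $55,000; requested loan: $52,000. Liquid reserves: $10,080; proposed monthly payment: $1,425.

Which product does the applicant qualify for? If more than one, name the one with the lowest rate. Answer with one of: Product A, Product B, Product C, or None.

Total debts = (335 + 1,510 + 1,125 + 50 + 1,425) = 4,445; DTI = 4,445/11,200 = 39.7%.
LTV = 52,000/55,000 = 94.5%.
Reserves = 10,080/1,425 = 7.1 months.
Product A: score 797 ≥ 680; DTI 39.7% > 38%; LTV 94.5% > 80% → does not qualify.
Product B: score 797 ≥ 680; DTI 39.7% ≤ 45%; LTV 94.5% ≤ 95%; employment 31 ≥ 24 mo; reserves 7.1 ≥ 6 mo → qualifies.
Product C: score 797 ≥ 620; DTI 39.7% > 38%; LTV 94.5% ≤ 97%; employment 31 ≥ 18 mo; reserves 7.1 ≥ 4 mo → does not qualify.

Product B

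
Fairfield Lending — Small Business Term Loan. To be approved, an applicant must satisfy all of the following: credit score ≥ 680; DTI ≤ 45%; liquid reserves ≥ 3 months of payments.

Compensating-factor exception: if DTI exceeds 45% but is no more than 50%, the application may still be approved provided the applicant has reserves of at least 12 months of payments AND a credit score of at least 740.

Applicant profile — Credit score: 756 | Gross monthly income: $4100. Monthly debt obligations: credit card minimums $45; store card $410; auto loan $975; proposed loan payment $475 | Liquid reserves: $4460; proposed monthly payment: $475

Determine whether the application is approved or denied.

Denied

Credit score 756 ≥ 680 (meets base)
Total debts = (45 + 410 + 975 + 475) = 1,905. DTI = 1,905/4,100 = 46.5% > 45% — standard DTI limit exceeded.
Liquid reserves cover 4,460/475 = 9.4 months — ≥ 3 required
DTI 46.5% is within the 45%–50% exception band; checking compensating factors.
Reserves 9.4 < 12 months; credit score 756 ≥ 740.
Override conditions not both satisfied; exception does not apply.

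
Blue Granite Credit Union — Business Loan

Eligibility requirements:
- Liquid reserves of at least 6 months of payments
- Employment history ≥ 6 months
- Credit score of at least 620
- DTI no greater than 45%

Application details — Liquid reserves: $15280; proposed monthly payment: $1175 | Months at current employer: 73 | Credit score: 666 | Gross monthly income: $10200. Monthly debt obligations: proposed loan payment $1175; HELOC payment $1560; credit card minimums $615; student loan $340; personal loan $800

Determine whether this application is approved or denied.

Approved

Reserves = 15,280/1,175 = 13.0 months ≥ 6
Employment 73 ≥ 6 months
Credit score 666 ≥ 620 (meets)
Total monthly debts = (1,175 + 1,560 + 615 + 340 + 800) = 4,490. DTI = 4,490/10,200 = 44% ≤ 45%
All criteria satisfied.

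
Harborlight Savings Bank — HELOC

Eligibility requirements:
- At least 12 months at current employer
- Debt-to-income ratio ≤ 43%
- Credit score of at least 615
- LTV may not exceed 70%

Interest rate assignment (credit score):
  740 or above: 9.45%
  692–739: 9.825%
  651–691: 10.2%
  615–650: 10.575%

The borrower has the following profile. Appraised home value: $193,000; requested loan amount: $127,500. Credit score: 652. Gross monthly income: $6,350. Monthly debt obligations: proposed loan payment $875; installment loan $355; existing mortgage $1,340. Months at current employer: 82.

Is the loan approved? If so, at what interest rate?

Approved at 10.2%

Credit score 652 ≥ 615 (meets minimum)
Employment 82 ≥ 12 months
Total monthly debts = (875 + 355 + 1,340) = 2,570. DTI: 2,570 ÷ 6,350 = 40.5%, within the 43% cap
LTV = 127,500/193,000 = 66.1% ≤ 70%
All requirements met. Score 652 falls in the 651–691 tier → 10.2%.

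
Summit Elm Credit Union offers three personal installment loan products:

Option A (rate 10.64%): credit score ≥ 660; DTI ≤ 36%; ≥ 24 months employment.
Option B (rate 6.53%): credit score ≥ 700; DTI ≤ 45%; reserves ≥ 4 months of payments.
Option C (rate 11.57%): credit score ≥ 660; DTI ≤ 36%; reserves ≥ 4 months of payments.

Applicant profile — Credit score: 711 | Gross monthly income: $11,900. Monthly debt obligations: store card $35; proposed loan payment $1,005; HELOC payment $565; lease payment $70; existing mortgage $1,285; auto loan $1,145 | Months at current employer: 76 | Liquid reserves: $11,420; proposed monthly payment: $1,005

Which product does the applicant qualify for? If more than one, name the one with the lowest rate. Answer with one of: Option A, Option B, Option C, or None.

Option B

Total debts = (35 + 1,005 + 565 + 70 + 1,285 + 1,145) = 4,105; DTI = 4,105/11,900 = 34.5%.
Reserves = 11,420/1,005 = 11.4 months.
Option A: score 711 ≥ 660; DTI 34.5% ≤ 36%; employment 76 ≥ 24 mo → qualifies.
Option B: score 711 ≥ 700; DTI 34.5% ≤ 45%; reserves 11.4 ≥ 4 mo → qualifies.
Option C: score 711 ≥ 660; DTI 34.5% ≤ 36%; reserves 11.4 ≥ 4 mo → qualifies.
Qualifying: Option A, Option B, Option C. Lowest rate is 6.53% → Option B.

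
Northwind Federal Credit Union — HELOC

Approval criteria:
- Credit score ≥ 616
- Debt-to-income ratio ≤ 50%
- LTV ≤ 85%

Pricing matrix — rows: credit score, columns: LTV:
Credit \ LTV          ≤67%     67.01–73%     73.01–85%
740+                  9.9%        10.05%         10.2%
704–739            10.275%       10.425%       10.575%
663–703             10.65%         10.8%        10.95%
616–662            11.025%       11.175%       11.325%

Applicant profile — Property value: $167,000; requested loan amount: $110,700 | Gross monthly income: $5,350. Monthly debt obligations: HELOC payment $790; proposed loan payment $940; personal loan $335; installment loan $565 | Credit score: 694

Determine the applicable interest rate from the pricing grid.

Credit score 694 ≥ 616; Total monthly debts = (790 + 940 + 335 + 565) = 2,630. DTI: 2,630 ÷ 5,350 = 49.2%, within the 50% cap
LTV: 110,700 ÷ 167,000 = 66.3%, within 85% cap
Credit 694 → row 663–703; LTV 66.3% → column ≤67%. Grid cell → 10.65%.

10.65%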